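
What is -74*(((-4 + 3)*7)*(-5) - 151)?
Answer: 8584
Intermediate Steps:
-74*(((-4 + 3)*7)*(-5) - 151) = -74*(-1*7*(-5) - 151) = -74*(-7*(-5) - 151) = -74*(35 - 151) = -74*(-116) = 8584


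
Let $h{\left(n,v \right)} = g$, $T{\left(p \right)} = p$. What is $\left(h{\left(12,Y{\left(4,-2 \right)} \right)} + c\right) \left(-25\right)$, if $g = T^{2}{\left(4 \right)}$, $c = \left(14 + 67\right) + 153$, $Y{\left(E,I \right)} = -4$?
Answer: $-6250$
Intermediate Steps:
$c = 234$ ($c = 81 + 153 = 234$)
$g = 16$ ($g = 4^{2} = 16$)
$h{\left(n,v \right)} = 16$
$\left(h{\left(12,Y{\left(4,-2 \right)} \right)} + c\right) \left(-25\right) = \left(16 + 234\right) \left(-25\right) = 250 \left(-25\right) = -6250$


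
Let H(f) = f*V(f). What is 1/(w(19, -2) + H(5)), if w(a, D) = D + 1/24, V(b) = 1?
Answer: 24/73 ≈ 0.32877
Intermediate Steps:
H(f) = f (H(f) = f*1 = f)
w(a, D) = 1/24 + D (w(a, D) = D + 1/24 = 1/24 + D)
1/(w(19, -2) + H(5)) = 1/((1/24 - 2) + 5) = 1/(-47/24 + 5) = 1/(73/24) = 24/73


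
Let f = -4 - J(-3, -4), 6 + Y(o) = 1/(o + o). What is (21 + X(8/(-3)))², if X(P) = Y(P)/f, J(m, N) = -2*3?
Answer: 328329/1024 ≈ 320.63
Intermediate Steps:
J(m, N) = -6
Y(o) = -6 + 1/(2*o) (Y(o) = -6 + 1/(o + o) = -6 + 1/(2*o))
f = 2 (f = -4 - 1*(-6) = -4 + 6 = 2)
X(P) = -3 + 1/(4*P) (X(P) = (-6 + 1/(2*P))/2 = (-6 + 1/(2*P))*(½) = -3 + 1/(4*P))
(21 + X(8/(-3)))² = (21 + (-3 + 1/(4*((8/(-3))))))² = (21 + (-3 + 1/(4*((8*(-⅓))))))² = (21 + (-3 + 1/(4*(-8/3))))² = (21 + (-3 + (¼)*(-3/8)))² = (21 + (-3 - 3/32))² = (21 - 99/32)² = (573/32)² = 328329/1024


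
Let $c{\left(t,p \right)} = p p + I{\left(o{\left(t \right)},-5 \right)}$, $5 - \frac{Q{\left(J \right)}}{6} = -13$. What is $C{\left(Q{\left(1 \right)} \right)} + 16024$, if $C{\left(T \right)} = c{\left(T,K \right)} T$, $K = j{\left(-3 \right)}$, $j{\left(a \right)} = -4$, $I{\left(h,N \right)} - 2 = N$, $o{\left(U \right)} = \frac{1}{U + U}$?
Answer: $17428$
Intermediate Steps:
$o{\left(U \right)} = \frac{1}{2 U}$
$I{\left(h,N \right)} = 2 + N$
$Q{\left(J \right)} = 108$ ($Q{\left(J \right)} = 30 - -78 = 30 + 78 = 108$)
$K = -4$
$c{\left(t,p \right)} = -3 + p^{2}$ ($c{\left(t,p \right)} = p p + \left(2 - 5\right) = p^{2} - 3 = -3 + p^{2}$)
$C{\left(T \right)} = 13 T$ ($C{\left(T \right)} = \left(-3 + \left(-4\right)^{2}\right) T = \left(-3 + 16\right) T = 13 T$)
$C{\left(Q{\left(1 \right)} \right)} + 16024 = 13 \cdot 108 + 16024 = 1404 + 16024 = 17428$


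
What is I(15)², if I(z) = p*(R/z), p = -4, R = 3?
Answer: 16/25 ≈ 0.64000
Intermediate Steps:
I(z) = -12/z
I(15)² = (-12/15)² = (-12*1/15)² = (-⅘)² = 16/25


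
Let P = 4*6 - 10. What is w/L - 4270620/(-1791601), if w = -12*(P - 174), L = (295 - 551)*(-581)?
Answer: 712762065/297405766 ≈ 2.3966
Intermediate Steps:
L = 148736 (L = -256*(-581) = 148736)
P = 14 (P = 24 - 10 = 14)
w = 1920 (w = -12*(14 - 174) = -12*(-160) = 1920)
w/L - 4270620/(-1791601) = 1920/148736 - 4270620/(-1791601) = 1920*(1/148736) - 4270620*(-1/1791601) = 15/1162 + 4270620/1791601 = 712762065/297405766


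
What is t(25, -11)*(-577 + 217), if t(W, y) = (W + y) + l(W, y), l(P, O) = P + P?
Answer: -23040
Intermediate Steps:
l(P, O) = 2*P
t(W, y) = y + 3*W (t(W, y) = (W + y) + 2*W = y + 3*W)
t(25, -11)*(-577 + 217) = (-11 + 3*25)*(-577 + 217) = (-11 + 75)*(-360) = 64*(-360) = -23040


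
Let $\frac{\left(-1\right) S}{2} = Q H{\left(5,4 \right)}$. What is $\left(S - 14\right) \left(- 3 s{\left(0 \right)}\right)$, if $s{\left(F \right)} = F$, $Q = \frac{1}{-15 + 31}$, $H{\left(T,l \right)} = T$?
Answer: $0$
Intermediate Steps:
$Q = \frac{1}{16} \approx 0.0625$
$S = - \frac{5}{8}$ ($S = - 2 \cdot \frac{1}{16} \cdot 5 = \left(-2\right) \frac{5}{16} = - \frac{5}{8} \approx -0.625$)
$\left(S - 14\right) \left(- 3 s{\left(0 \right)}\right) = \left(- \frac{5}{8} - 14\right) \left(\left(-3\right) 0\right) = \left(- \frac{117}{8}\right) 0 = 0$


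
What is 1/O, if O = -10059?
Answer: -1/10059 ≈ -9.9413e-5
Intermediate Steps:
1/O = 1/(-10059) = -1/10059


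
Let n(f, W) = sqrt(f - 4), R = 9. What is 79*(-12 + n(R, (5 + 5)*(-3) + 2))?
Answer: -948 + 79*sqrt(5) ≈ -771.35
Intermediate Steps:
n(f, W) = sqrt(-4 + f)
79*(-12 + n(R, (5 + 5)*(-3) + 2)) = 79*(-12 + sqrt(-4 + 9)) = 79*(-12 + sqrt(5)) = -948 + 79*sqrt(5)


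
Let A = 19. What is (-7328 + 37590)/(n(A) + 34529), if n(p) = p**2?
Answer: 15131/17445 ≈ 0.86735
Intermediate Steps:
(-7328 + 37590)/(n(A) + 34529) = (-7328 + 37590)/(19**2 + 34529) = 30262/(361 + 34529) = 30262/34890 = 30262*(1/34890) = 15131/17445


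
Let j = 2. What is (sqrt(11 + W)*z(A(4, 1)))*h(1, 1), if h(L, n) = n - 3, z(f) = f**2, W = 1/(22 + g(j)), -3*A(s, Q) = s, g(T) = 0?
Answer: -16*sqrt(66)/11 ≈ -11.817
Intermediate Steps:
A(s, Q) = -s/3
W = 1/22 (W = 1/(22 + 0) = 1/22 ≈ 0.045455)
h(L, n) = -3 + n
(sqrt(11 + W)*z(A(4, 1)))*h(1, 1) = (sqrt(11 + 1/22)*(-1/3*4)**2)*(-3 + 1) = (sqrt(243/22)*(-4/3)**2)*(-2) = ((9*sqrt(66)/22)*(16/9))*(-2) = (8*sqrt(66)/11)*(-2) = -16*sqrt(66)/11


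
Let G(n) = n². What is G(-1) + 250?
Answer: 251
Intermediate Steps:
G(-1) + 250 = (-1)² + 250 = 1 + 250 = 251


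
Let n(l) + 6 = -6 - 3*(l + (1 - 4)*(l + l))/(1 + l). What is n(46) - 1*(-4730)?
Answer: 222436/47 ≈ 4732.7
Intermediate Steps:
n(l) = -12 + 15*l/(1 + l) (n(l) = -6 + (-6 - 3*(l + (1 - 4)*(l + l))/(1 + l)) = -6 + (-6 - 3*(l - 6*l)/(1 + l)) = -6 + (-6 - 3*(-5*l)/(1 + l)) = -6 + (-6 - (-15)*l/(1 + l)) = -6 + (-6 + 15*l/(1 + l)) = -12 + 15*l/(1 + l))
n(46) - 1*(-4730) = 3*(-4 + 46)/(1 + 46) - 1*(-4730) = 3*42/47 + 4730 = 3*(1/47)*42 + 4730 = 126/47 + 4730 = 222436/47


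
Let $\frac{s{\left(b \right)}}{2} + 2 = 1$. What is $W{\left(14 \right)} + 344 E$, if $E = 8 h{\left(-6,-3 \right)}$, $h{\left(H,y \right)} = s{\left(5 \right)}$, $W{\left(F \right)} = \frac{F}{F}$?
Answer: $-5503$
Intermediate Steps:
$s{\left(b \right)} = -2$ ($s{\left(b \right)} = -4 + 2 \cdot 1 = -4 + 2 = -2$)
$W{\left(F \right)} = 1$
$h{\left(H,y \right)} = -2$
$E = -16$ ($E = 8 \left(-2\right) = -16$)
$W{\left(14 \right)} + 344 E = 1 + 344 \left(-16\right) = 1 - 5504 = -5503$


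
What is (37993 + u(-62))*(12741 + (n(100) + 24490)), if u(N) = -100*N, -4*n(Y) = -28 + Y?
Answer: 1644554109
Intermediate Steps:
n(Y) = 7 - Y/4 (n(Y) = -(-28 + Y)/4 = 7 - Y/4)
(37993 + u(-62))*(12741 + (n(100) + 24490)) = (37993 - 100*(-62))*(12741 + ((7 - 1/4*100) + 24490)) = (37993 + 6200)*(12741 + ((7 - 25) + 24490)) = 44193*(12741 + (-18 + 24490)) = 44193*(12741 + 24472) = 44193*37213 = 1644554109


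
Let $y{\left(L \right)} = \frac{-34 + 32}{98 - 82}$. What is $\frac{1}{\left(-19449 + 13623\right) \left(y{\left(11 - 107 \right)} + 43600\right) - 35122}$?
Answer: $- \frac{4}{1016191975} \approx -3.9363 \cdot 10^{-9}$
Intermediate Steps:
$y{\left(L \right)} = - \frac{1}{8}$ ($y{\left(L \right)} = - \frac{2}{16} = \left(-2\right) \frac{1}{16} = - \frac{1}{8}$)
$\frac{1}{\left(-19449 + 13623\right) \left(y{\left(11 - 107 \right)} + 43600\right) - 35122} = \frac{1}{\left(-19449 + 13623\right) \left(- \frac{1}{8} + 43600\right) - 35122} = \frac{1}{\left(-5826\right) \frac{348799}{8} - 35122} = \frac{1}{- \frac{1016051487}{4} - 35122} = \frac{1}{- \frac{1016191975}{4}} = - \frac{4}{1016191975}$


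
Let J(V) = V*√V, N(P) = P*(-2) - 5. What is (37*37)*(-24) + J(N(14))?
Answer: -32856 - 33*I*√33 ≈ -32856.0 - 189.57*I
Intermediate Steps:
N(P) = -5 - 2*P (N(P) = -2*P - 5 = -5 - 2*P)
J(V) = V^(3/2)
(37*37)*(-24) + J(N(14)) = (37*37)*(-24) + (-5 - 2*14)^(3/2) = 1369*(-24) + (-5 - 28)^(3/2) = -32856 + (-33)^(3/2) = -32856 - 33*I*√33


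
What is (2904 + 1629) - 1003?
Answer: 3530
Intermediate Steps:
(2904 + 1629) - 1003 = 4533 - 1003 = 3530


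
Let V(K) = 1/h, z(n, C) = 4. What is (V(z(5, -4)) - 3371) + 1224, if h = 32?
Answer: -68703/32 ≈ -2147.0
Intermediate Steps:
V(K) = 1/32
(V(z(5, -4)) - 3371) + 1224 = (1/32 - 3371) + 1224 = -107871/32 + 1224 = -68703/32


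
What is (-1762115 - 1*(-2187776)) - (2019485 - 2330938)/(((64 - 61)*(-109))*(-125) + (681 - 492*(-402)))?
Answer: 101878015193/239340 ≈ 4.2566e+5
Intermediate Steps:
(-1762115 - 1*(-2187776)) - (2019485 - 2330938)/(((64 - 61)*(-109))*(-125) + (681 - 492*(-402))) = (-1762115 + 2187776) - (-311453)/((3*(-109))*(-125) + (681 + 197784)) = 425661 - (-311453)/(-327*(-125) + 198465) = 425661 - (-311453)/(40875 + 198465) = 425661 - (-311453)/239340 = 425661 - 1*(-311453/239340) = 425661 + 311453/239340 = 101878015193/239340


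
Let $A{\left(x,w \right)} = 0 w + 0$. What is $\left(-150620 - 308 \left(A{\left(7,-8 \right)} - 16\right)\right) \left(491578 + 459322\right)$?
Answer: $-138538522800$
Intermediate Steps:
$A{\left(x,w \right)} = 0$ ($A{\left(x,w \right)} = 0 + 0 = 0$)
$\left(-150620 - 308 \left(A{\left(7,-8 \right)} - 16\right)\right) \left(491578 + 459322\right) = \left(-150620 - 308 \left(0 - 16\right)\right) \left(491578 + 459322\right) = \left(-150620 - -4928\right) 950900 = \left(-150620 + 4928\right) 950900 = \left(-145692\right) 950900 = -138538522800$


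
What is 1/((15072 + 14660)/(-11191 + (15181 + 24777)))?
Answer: 28767/29732 ≈ 0.96754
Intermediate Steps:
1/((15072 + 14660)/(-11191 + (15181 + 24777))) = 1/(29732/(-11191 + 39958)) = 1/(29732/28767) = 28767/29732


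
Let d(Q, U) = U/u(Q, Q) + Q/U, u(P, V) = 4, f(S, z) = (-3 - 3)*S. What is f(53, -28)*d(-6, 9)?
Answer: -1007/2 ≈ -503.50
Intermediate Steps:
f(S, z) = -6*S
d(Q, U) = U/4 + Q/U
f(53, -28)*d(-6, 9) = (-6*53)*((1/4)*9 - 6/9) = -318*(9/4 - 6*1/9) = -318*(9/4 - 2/3) = -318*19/12 = -1007/2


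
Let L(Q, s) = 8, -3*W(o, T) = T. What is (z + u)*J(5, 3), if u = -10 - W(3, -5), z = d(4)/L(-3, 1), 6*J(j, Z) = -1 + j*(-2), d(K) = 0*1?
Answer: 385/18 ≈ 21.389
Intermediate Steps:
d(K) = 0
W(o, T) = -T/3
J(j, Z) = -1/6 - j/3 (J(j, Z) = (-1 + j*(-2))/6 = (-1 - 2*j)/6 = -1/6 - j/3)
z = 0 (z = 0/8 = 0*(1/8) = 0)
u = -35/3 (u = -10 - (-1)*(-5)/3 = -10 - 1*5/3 = -10 - 5/3 = -35/3 ≈ -11.667)
(z + u)*J(5, 3) = (0 - 35/3)*(-1/6 - 1/3*5) = -35*(-1/6 - 5/3)/3 = -35/3*(-11/6) = 385/18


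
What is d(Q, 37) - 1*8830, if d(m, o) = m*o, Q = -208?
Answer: -16526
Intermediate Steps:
d(Q, 37) - 1*8830 = -208*37 - 1*8830 = -7696 - 8830 = -16526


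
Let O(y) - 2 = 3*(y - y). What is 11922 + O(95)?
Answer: 11924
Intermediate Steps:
O(y) = 2 (O(y) = 2 + 3*(y - y) = 2 + 3*0 = 2 + 0 = 2)
11922 + O(95) = 11922 + 2 = 11924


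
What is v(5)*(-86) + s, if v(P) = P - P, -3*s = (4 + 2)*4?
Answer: -8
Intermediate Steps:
s = -8 (s = -(4 + 2)*4/3 = -2*4 = -⅓*24 = -8)
v(P) = 0
v(5)*(-86) + s = 0*(-86) - 8 = 0 - 8 = -8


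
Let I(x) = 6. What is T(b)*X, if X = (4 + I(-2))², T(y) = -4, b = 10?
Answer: -400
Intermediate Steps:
X = 100 (X = (4 + 6)² = 10² = 100)
T(b)*X = -4*100 = -400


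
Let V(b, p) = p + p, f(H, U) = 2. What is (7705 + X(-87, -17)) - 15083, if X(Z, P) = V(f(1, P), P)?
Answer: -7412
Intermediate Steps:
V(b, p) = 2*p
X(Z, P) = 2*P
(7705 + X(-87, -17)) - 15083 = (7705 + 2*(-17)) - 15083 = (7705 - 34) - 15083 = 7671 - 15083 = -7412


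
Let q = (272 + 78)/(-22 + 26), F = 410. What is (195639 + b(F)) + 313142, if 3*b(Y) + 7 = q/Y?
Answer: 83439713/164 ≈ 5.0878e+5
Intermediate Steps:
q = 175/2 (q = 350/4 = 350*(¼) = 175/2 ≈ 87.500)
b(Y) = -7/3 + 175/(6*Y) (b(Y) = -7/3 + (175/(2*Y))/3 = -7/3 + 175/(6*Y))
(195639 + b(F)) + 313142 = (195639 + (7/6)*(25 - 2*410)/410) + 313142 = (195639 + (7/6)*(1/410)*(25 - 820)) + 313142 = (195639 + (7/6)*(1/410)*(-795)) + 313142 = (195639 - 371/164) + 313142 = 32084425/164 + 313142 = 83439713/164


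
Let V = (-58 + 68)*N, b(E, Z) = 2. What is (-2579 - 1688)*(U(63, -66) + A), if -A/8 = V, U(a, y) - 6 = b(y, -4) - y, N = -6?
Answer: -2363918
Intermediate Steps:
U(a, y) = 8 - y (U(a, y) = 6 + (2 - y) = 8 - y)
V = -60 (V = (-58 + 68)*(-6) = 10*(-6) = -60)
A = 480 (A = -8*(-60) = 480)
(-2579 - 1688)*(U(63, -66) + A) = (-2579 - 1688)*((8 - 1*(-66)) + 480) = -4267*((8 + 66) + 480) = -4267*(74 + 480) = -4267*554 = -2363918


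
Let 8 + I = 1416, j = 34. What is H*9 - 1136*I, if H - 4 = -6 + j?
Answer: -1599200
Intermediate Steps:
H = 32 (H = 4 + (-6 + 34) = 4 + 28 = 32)
I = 1408 (I = -8 + 1416 = 1408)
H*9 - 1136*I = 32*9 - 1136*1408 = 288 - 1599488 = -1599200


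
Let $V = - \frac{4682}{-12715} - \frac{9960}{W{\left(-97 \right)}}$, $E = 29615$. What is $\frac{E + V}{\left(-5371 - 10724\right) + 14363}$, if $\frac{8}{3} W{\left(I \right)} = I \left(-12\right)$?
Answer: $- \frac{109494359837}{6408512580} \approx -17.086$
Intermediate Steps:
$W{\left(I \right)} = - \frac{9 I}{2}$ ($W{\left(I \right)} = \frac{3 I \left(-12\right)}{8} = \frac{3 \left(- 12 I\right)}{8} = - \frac{9 I}{2}$)
$V = - \frac{83065138}{3700065}$ ($V = - \frac{4682}{-12715} - \frac{9960}{\left(- \frac{9}{2}\right) \left(-97\right)} = \left(-4682\right) \left(- \frac{1}{12715}\right) - \frac{9960}{\frac{873}{2}} = \frac{4682}{12715} - \frac{6640}{291} = - \frac{83065138}{3700065} \approx -22.45$)
$\frac{E + V}{\left(-5371 - 10724\right) + 14363} = \frac{29615 - \frac{83065138}{3700065}}{\left(-5371 - 10724\right) + 14363} = \frac{109494359837}{3700065 \left(-16095 + 14363\right)} = \frac{109494359837}{3700065 \left(-1732\right)} = \frac{109494359837}{3700065} \left(- \frac{1}{1732}\right) = - \frac{109494359837}{6408512580}$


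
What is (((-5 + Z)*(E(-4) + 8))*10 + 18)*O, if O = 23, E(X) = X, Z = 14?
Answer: 8694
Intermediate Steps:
(((-5 + Z)*(E(-4) + 8))*10 + 18)*O = (((-5 + 14)*(-4 + 8))*10 + 18)*23 = ((9*4)*10 + 18)*23 = (36*10 + 18)*23 = (360 + 18)*23 = 378*23 = 8694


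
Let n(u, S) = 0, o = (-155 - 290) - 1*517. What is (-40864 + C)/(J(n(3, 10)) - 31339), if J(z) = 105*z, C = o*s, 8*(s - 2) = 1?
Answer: 2229/1628 ≈ 1.3692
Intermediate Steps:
s = 17/8 (s = 2 + (⅛)*1 = 2 + ⅛ = 17/8 ≈ 2.1250)
o = -962 (o = -445 - 517 = -962)
C = -8177/4 (C = -962*17/8 = -8177/4 ≈ -2044.3)
(-40864 + C)/(J(n(3, 10)) - 31339) = (-40864 - 8177/4)/(105*0 - 31339) = -171633/(4*(0 - 31339)) = -171633/4/(-31339) = -171633/4*(-1/31339) = 2229/1628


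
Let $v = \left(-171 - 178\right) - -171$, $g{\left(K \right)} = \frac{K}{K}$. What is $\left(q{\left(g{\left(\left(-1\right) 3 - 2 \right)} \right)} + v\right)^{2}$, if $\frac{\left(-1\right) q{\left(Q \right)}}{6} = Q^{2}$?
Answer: $33856$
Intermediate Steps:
$g{\left(K \right)} = 1$
$v = -178$ ($v = \left(-171 - 178\right) + 171 = -349 + 171 = -178$)
$q{\left(Q \right)} = - 6 Q^{2}$
$\left(q{\left(g{\left(\left(-1\right) 3 - 2 \right)} \right)} + v\right)^{2} = \left(- 6 \cdot 1^{2} - 178\right)^{2} = \left(\left(-6\right) 1 - 178\right)^{2} = \left(-6 - 178\right)^{2} = \left(-184\right)^{2} = 33856$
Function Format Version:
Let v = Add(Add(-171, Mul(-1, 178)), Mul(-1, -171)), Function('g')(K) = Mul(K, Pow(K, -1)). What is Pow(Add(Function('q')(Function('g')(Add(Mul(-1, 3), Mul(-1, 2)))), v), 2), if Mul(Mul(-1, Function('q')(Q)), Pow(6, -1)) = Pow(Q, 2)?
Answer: 33856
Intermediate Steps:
Function('g')(K) = 1
v = -178 (v = Add(Add(-171, -178), 171) = Add(-349, 171) = -178)
Function('q')(Q) = Mul(-6, Pow(Q, 2))
Pow(Add(Function('q')(Function('g')(Add(Mul(-1, 3), Mul(-1, 2)))), v), 2) = Pow(Add(Mul(-6, Pow(1, 2)), -178), 2) = Pow(Add(Mul(-6, 1), -178), 2) = Pow(Add(-6, -178), 2) = Pow(-184, 2) = 33856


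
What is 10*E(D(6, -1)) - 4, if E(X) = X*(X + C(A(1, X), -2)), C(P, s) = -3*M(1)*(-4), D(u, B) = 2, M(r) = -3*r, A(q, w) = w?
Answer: -684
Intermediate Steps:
C(P, s) = -36 (C(P, s) = -(-9)*(-4) = -3*(-3)*(-4) = 9*(-4) = -36)
E(X) = X*(-36 + X) (E(X) = X*(X - 36) = X*(-36 + X))
10*E(D(6, -1)) - 4 = 10*(2*(-36 + 2)) - 4 = 10*(2*(-34)) - 4 = 10*(-68) - 4 = -680 - 4 = -684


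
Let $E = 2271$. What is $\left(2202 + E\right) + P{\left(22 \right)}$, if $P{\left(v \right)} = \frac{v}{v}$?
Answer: $4474$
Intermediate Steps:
$P{\left(v \right)} = 1$
$\left(2202 + E\right) + P{\left(22 \right)} = \left(2202 + 2271\right) + 1 = 4473 + 1 = 4474$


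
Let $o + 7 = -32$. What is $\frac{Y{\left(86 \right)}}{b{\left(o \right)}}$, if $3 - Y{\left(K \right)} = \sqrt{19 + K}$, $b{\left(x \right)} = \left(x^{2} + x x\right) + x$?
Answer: $\frac{1}{1001} - \frac{\sqrt{105}}{3003} \approx -0.0024132$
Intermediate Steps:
$o = -39$ ($o = -7 - 32 = -39$)
$b{\left(x \right)} = x + 2 x^{2}$ ($b{\left(x \right)} = \left(x^{2} + x^{2}\right) + x = 2 x^{2} + x = x + 2 x^{2}$)
$Y{\left(K \right)} = 3 - \sqrt{19 + K}$
$\frac{Y{\left(86 \right)}}{b{\left(o \right)}} = \frac{3 - \sqrt{19 + 86}}{\left(-39\right) \left(1 + 2 \left(-39\right)\right)} = \frac{3 - \sqrt{105}}{\left(-39\right) \left(1 - 78\right)} = \frac{3 - \sqrt{105}}{\left(-39\right) \left(-77\right)} = \frac{3 - \sqrt{105}}{3003} = \left(3 - \sqrt{105}\right) \frac{1}{3003} = \frac{1}{1001} - \frac{\sqrt{105}}{3003}$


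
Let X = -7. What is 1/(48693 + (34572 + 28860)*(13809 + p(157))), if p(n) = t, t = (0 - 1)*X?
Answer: 1/876425205 ≈ 1.1410e-9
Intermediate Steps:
t = 7 (t = (0 - 1)*(-7) = -1*(-7) = 7)
p(n) = 7
1/(48693 + (34572 + 28860)*(13809 + p(157))) = 1/(48693 + (34572 + 28860)*(13809 + 7)) = 1/(48693 + 63432*13816) = 1/(48693 + 876376512) = 1/876425205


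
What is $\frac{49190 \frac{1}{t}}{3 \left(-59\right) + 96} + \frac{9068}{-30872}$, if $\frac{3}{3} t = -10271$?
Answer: $- \frac{1506384497}{6420997818} \approx -0.2346$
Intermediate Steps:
$t = -10271$
$\frac{49190 \frac{1}{t}}{3 \left(-59\right) + 96} + \frac{9068}{-30872} = \frac{49190 \frac{1}{-10271}}{3 \left(-59\right) + 96} + \frac{9068}{-30872} = \frac{49190 \left(- \frac{1}{10271}\right)}{-177 + 96} + 9068 \left(- \frac{1}{30872}\right) = - \frac{49190}{10271 \left(-81\right)} - \frac{2267}{7718} = \left(- \frac{49190}{10271}\right) \left(- \frac{1}{81}\right) - \frac{2267}{7718} = \frac{49190}{831951} - \frac{2267}{7718} = - \frac{1506384497}{6420997818}$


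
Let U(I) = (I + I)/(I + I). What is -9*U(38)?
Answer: -9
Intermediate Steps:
U(I) = 1 (U(I) = (2*I)/((2*I)) = (2*I)*(1/(2*I)) = 1)
-9*U(38) = -9*1 = -9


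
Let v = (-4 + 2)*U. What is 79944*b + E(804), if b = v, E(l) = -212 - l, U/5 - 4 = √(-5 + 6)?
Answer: -3998216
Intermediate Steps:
U = 25 (U = 20 + 5*√(-5 + 6) = 20 + 5*√1 = 20 + 5*1 = 20 + 5 = 25)
v = -50 (v = (-4 + 2)*25 = -2*25 = -50)
b = -50
79944*b + E(804) = 79944*(-50) + (-212 - 1*804) = -3997200 + (-212 - 804) = -3997200 - 1016 = -3998216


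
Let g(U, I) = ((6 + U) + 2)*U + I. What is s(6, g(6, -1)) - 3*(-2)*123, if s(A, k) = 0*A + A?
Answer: 744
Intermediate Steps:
g(U, I) = I + U*(8 + U) (g(U, I) = (8 + U)*U + I = U*(8 + U) + I = I + U*(8 + U))
s(A, k) = A (s(A, k) = 0 + A = A)
s(6, g(6, -1)) - 3*(-2)*123 = 6 - 3*(-2)*123 = 6 + 6*123 = 6 + 738 = 744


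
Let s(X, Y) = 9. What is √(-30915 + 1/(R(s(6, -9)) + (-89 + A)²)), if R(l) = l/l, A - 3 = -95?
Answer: I*√33182573296498/32762 ≈ 175.83*I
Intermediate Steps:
A = -92 (A = 3 - 95 = -92)
R(l) = 1
√(-30915 + 1/(R(s(6, -9)) + (-89 + A)²)) = √(-30915 + 1/(1 + (-89 - 92)²)) = √(-30915 + 1/(1 + (-181)²)) = √(-30915 + 1/(1 + 32761)) = √(-30915 + 1/32762) = √(-1012837229/32762) = I*√33182573296498/32762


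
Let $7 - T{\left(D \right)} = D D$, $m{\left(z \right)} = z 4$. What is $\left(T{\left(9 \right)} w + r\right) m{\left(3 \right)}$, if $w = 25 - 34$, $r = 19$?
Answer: $8220$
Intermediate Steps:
$w = -9$ ($w = 25 - 34 = -9$)
$m{\left(z \right)} = 4 z$
$T{\left(D \right)} = 7 - D^{2}$ ($T{\left(D \right)} = 7 - D D = 7 - D^{2}$)
$\left(T{\left(9 \right)} w + r\right) m{\left(3 \right)} = \left(\left(7 - 9^{2}\right) \left(-9\right) + 19\right) 4 \cdot 3 = \left(\left(7 - 81\right) \left(-9\right) + 19\right) 12 = \left(\left(-74\right) \left(-9\right) + 19\right) 12 = \left(666 + 19\right) 12 = 685 \cdot 12 = 8220$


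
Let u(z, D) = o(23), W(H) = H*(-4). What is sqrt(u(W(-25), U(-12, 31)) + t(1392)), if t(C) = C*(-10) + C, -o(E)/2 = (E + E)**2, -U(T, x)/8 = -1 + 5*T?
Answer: 2*I*sqrt(4190) ≈ 129.46*I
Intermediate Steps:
U(T, x) = 8 - 40*T (U(T, x) = -8*(-1 + 5*T) = 8 - 40*T)
W(H) = -4*H
o(E) = -8*E**2 (o(E) = -2*(E + E)**2 = -2*4*E**2 = -8*E**2)
t(C) = -9*C (t(C) = -10*C + C = -9*C)
u(z, D) = -4232 (u(z, D) = -8*23**2 = -8*529 = -4232)
sqrt(u(W(-25), U(-12, 31)) + t(1392)) = sqrt(-4232 - 9*1392) = sqrt(-4232 - 12528) = sqrt(-16760) = 2*I*sqrt(4190)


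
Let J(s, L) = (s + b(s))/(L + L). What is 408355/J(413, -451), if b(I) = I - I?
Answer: -368336210/413 ≈ -8.9186e+5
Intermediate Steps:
b(I) = 0
J(s, L) = s/(2*L) (J(s, L) = (s + 0)/(L + L) = s/((2*L)) = s*(1/(2*L)) = s/(2*L))
408355/J(413, -451) = 408355/(((1/2)*413/(-451))) = 408355/(((1/2)*413*(-1/451))) = 408355/(-413/902) = 408355*(-902/413) = -368336210/413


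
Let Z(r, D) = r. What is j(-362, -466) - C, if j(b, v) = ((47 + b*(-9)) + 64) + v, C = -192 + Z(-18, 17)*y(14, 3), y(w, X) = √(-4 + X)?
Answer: 3095 + 18*I ≈ 3095.0 + 18.0*I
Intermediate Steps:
C = -192 - 18*I (C = -192 - 18*√(-4 + 3) = -192 - 18*I ≈ -192.0 - 18.0*I)
j(b, v) = 111 + v - 9*b (j(b, v) = ((47 - 9*b) + 64) + v = (111 - 9*b) + v = 111 + v - 9*b)
j(-362, -466) - C = (111 - 466 - 9*(-362)) - (-192 - 18*I) = (111 - 466 + 3258) + (192 + 18*I) = 2903 + (192 + 18*I) = 3095 + 18*I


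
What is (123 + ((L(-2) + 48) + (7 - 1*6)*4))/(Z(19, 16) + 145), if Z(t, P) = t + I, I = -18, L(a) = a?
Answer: 173/146 ≈ 1.1849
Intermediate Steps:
Z(t, P) = -18 + t (Z(t, P) = t - 18 = -18 + t)
(123 + ((L(-2) + 48) + (7 - 1*6)*4))/(Z(19, 16) + 145) = (123 + ((-2 + 48) + (7 - 1*6)*4))/((-18 + 19) + 145) = (123 + (46 + (7 - 6)*4))/(1 + 145) = (123 + (46 + 1*4))/146 = (123 + (46 + 4))*(1/146) = (123 + 50)*(1/146) = 173*(1/146) = 173/146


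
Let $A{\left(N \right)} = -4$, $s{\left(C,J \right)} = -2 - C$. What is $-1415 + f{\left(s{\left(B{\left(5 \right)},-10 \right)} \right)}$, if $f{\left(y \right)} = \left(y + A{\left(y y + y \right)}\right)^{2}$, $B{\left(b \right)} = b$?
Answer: $-1294$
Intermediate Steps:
$f{\left(y \right)} = \left(-4 + y\right)^{2}$ ($f{\left(y \right)} = \left(y - 4\right)^{2} = \left(-4 + y\right)^{2}$)
$-1415 + f{\left(s{\left(B{\left(5 \right)},-10 \right)} \right)} = -1415 + \left(-4 - 7\right)^{2} = -1415 + \left(-11\right)^{2} = -1415 + 121 = -1294$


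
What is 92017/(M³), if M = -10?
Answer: -92017/1000 ≈ -92.017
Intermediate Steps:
92017/(M³) = 92017/((-10)³) = 92017/(-1000) = 92017*(-1/1000) = -92017/1000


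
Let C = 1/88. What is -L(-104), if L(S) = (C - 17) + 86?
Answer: -6073/88 ≈ -69.011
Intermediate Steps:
C = 1/88 ≈ 0.011364
L(S) = 6073/88 (L(S) = (1/88 - 17) + 86 = -1495/88 + 86 = 6073/88)
-L(-104) = -1*6073/88 = -6073/88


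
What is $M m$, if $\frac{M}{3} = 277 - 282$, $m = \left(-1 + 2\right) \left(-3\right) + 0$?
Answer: $45$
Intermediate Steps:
$m = -3$ ($m = 1 \left(-3\right) + 0 = -3 + 0 = -3$)
$M = -15$ ($M = 3 \left(277 - 282\right) = 3 \left(-5\right) = -15$)
$M m = \left(-15\right) \left(-3\right) = 45$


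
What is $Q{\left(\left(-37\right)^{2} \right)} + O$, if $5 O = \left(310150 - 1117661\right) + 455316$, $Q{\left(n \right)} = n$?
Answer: $-69070$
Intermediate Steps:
$O = -70439$ ($O = \frac{\left(310150 - 1117661\right) + 455316}{5} = \frac{-807511 + 455316}{5} = \frac{1}{5} \left(-352195\right) = -70439$)
$Q{\left(\left(-37\right)^{2} \right)} + O = \left(-37\right)^{2} - 70439 = 1369 - 70439 = -69070$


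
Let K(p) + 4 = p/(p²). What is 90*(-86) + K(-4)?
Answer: -30977/4 ≈ -7744.3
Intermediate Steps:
K(p) = -4 + 1/p (K(p) = -4 + p/(p²) = -4 + p/p² = -4 + 1/p)
90*(-86) + K(-4) = 90*(-86) + (-4 + 1/(-4)) = -7740 + (-4 - ¼) = -7740 - 17/4 = -30977/4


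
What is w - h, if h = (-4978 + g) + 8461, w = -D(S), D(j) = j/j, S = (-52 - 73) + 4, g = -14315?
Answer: 10831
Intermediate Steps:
S = -121 (S = -125 + 4 = -121)
D(j) = 1
w = -1 (w = -1*1 = -1)
h = -10832 (h = (-4978 - 14315) + 8461 = -19293 + 8461 = -10832)
w - h = -1 - 1*(-10832) = -1 + 10832 = 10831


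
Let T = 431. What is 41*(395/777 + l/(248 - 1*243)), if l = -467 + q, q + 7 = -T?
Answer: -5749922/777 ≈ -7400.2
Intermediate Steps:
q = -438 (q = -7 - 1*431 = -7 - 431 = -438)
l = -905 (l = -467 - 438 = -905)
41*(395/777 + l/(248 - 1*243)) = 41*(395/777 - 905/(248 - 1*243)) = 41*(395*(1/777) - 905/(248 - 243)) = 41*(395/777 - 905/5) = 41*(395/777 - 905*1/5) = 41*(395/777 - 181) = 41*(-140242/777) = -5749922/777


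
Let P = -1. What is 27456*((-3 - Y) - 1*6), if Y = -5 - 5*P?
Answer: -247104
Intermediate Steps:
Y = 0 (Y = -5 - 5*(-1) = -5 + 5 = 0)
27456*((-3 - Y) - 1*6) = 27456*((-3 - 1*0) - 1*6) = 27456*((-3 + 0) - 6) = 27456*(-3 - 6) = 27456*(-9) = -247104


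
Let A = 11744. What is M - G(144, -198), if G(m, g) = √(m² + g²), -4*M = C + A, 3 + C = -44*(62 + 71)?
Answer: -5889/4 - 18*√185 ≈ -1717.1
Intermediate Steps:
C = -5855 (C = -3 - 44*(62 + 71) = -3 - 44*133 = -3 - 5852 = -5855)
M = -5889/4 (M = -(-5855 + 11744)/4 = -¼*5889 = -5889/4 ≈ -1472.3)
G(m, g) = √(g² + m²)
M - G(144, -198) = -5889/4 - √((-198)² + 144²) = -5889/4 - √(39204 + 20736) = -5889/4 - √59940 = -5889/4 - 18*√185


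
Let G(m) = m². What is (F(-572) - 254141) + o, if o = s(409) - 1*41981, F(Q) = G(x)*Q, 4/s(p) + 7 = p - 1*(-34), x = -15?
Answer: -46305597/109 ≈ -4.2482e+5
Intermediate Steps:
s(p) = 4/(27 + p) (s(p) = 4/(-7 + (p - 1*(-34))) = 4/(-7 + (p + 34)) = 4/(-7 + (34 + p)) = 4/(27 + p))
F(Q) = 225*Q (F(Q) = (-15)²*Q = 225*Q)
o = -4575928/109 (o = 4/(27 + 409) - 1*41981 = 4/436 - 41981 = 4*(1/436) - 41981 = 1/109 - 41981 = -4575928/109 ≈ -41981.)
(F(-572) - 254141) + o = (225*(-572) - 254141) - 4575928/109 = (-128700 - 254141) - 4575928/109 = -382841 - 4575928/109 = -46305597/109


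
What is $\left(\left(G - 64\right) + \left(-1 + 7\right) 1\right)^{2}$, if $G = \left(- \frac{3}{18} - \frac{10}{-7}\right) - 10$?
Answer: $\frac{7856809}{1764} \approx 4454.0$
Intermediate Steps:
$G = - \frac{367}{42}$ ($G = \left(\left(-3\right) \frac{1}{18} - - \frac{10}{7}\right) - 10 = \left(- \frac{1}{6} + \frac{10}{7}\right) - 10 = \frac{53}{42} - 10 = - \frac{367}{42} \approx -8.7381$)
$\left(\left(G - 64\right) + \left(-1 + 7\right) 1\right)^{2} = \left(\left(- \frac{367}{42} - 64\right) + \left(-1 + 7\right) 1\right)^{2} = \left(\left(- \frac{367}{42} - 64\right) + 6 \cdot 1\right)^{2} = \left(- \frac{3055}{42} + 6\right)^{2} = \left(- \frac{2803}{42}\right)^{2} = \frac{7856809}{1764}$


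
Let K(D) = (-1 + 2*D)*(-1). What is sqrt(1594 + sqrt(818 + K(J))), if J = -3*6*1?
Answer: sqrt(1594 + 3*sqrt(95)) ≈ 40.289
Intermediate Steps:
J = -18 (J = -18*1 = -18)
K(D) = 1 - 2*D
sqrt(1594 + sqrt(818 + K(J))) = sqrt(1594 + sqrt(818 + (1 - 2*(-18)))) = sqrt(1594 + sqrt(818 + (1 + 36))) = sqrt(1594 + sqrt(818 + 37)) = sqrt(1594 + sqrt(855)) = sqrt(1594 + 3*sqrt(95))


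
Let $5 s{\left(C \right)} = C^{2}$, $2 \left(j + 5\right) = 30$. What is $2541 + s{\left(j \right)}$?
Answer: $2561$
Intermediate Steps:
$j = 10$ ($j = -5 + \frac{1}{2} \cdot 30 = -5 + 15 = 10$)
$s{\left(C \right)} = \frac{C^{2}}{5}$
$2541 + s{\left(j \right)} = 2541 + \frac{10^{2}}{5} = 2541 + \frac{1}{5} \cdot 100 = 2541 + 20 = 2561$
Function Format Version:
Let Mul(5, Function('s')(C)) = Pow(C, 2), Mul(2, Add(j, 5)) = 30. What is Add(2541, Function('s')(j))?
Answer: 2561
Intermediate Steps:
j = 10 (j = Add(-5, Mul(Rational(1, 2), 30)) = Add(-5, 15) = 10)
Function('s')(C) = Mul(Rational(1, 5), Pow(C, 2))
Add(2541, Function('s')(j)) = Add(2541, Mul(Rational(1, 5), Pow(10, 2))) = Add(2541, Mul(Rational(1, 5), 100)) = Add(2541, 20) = 2561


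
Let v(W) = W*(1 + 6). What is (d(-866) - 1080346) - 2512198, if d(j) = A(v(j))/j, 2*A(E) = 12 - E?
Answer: -3111146141/866 ≈ -3.5925e+6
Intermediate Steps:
v(W) = 7*W (v(W) = W*7 = 7*W)
A(E) = 6 - E/2 (A(E) = (12 - E)/2 = 6 - E/2)
d(j) = (6 - 7*j/2)/j
(d(-866) - 1080346) - 2512198 = ((-7/2 + 6/(-866)) - 1080346) - 2512198 = ((-7/2 + 6*(-1/866)) - 1080346) - 2512198 = ((-7/2 - 3/433) - 1080346) - 2512198 = (-3037/866 - 1080346) - 2512198 = -935582673/866 - 2512198 = -3111146141/866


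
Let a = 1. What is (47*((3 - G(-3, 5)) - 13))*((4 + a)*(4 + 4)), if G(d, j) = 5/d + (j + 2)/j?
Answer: -54896/3 ≈ -18299.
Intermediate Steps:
G(d, j) = 5/d + (2 + j)/j
(47*((3 - G(-3, 5)) - 13))*((4 + a)*(4 + 4)) = (47*((3 - (1 + 2/5 + 5/(-3))) - 13))*((4 + 1)*(4 + 4)) = (47*((3 - (1 + 2*(⅕) + 5*(-⅓))) - 13))*(5*8) = (47*((3 - (1 + ⅖ - 5/3)) - 13))*40 = (47*((3 - 1*(-4/15)) - 13))*40 = (47*((3 + 4/15) - 13))*40 = (47*(49/15 - 13))*40 = (47*(-146/15))*40 = -6862/15*40 = -54896/3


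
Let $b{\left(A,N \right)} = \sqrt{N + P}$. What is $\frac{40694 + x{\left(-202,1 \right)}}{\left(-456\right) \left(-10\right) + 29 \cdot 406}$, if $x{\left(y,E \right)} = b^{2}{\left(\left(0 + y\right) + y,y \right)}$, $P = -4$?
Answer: $\frac{20244}{8167} \approx 2.4788$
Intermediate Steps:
$b{\left(A,N \right)} = \sqrt{-4 + N}$ ($b{\left(A,N \right)} = \sqrt{N - 4} = \sqrt{-4 + N}$)
$x{\left(y,E \right)} = -4 + y$ ($x{\left(y,E \right)} = \left(\sqrt{-4 + y}\right)^{2} = -4 + y$)
$\frac{40694 + x{\left(-202,1 \right)}}{\left(-456\right) \left(-10\right) + 29 \cdot 406} = \frac{40694 - 206}{\left(-456\right) \left(-10\right) + 29 \cdot 406} = \frac{40694 - 206}{4560 + 11774} = \frac{40488}{16334} = 40488 \cdot \frac{1}{16334} = \frac{20244}{8167}$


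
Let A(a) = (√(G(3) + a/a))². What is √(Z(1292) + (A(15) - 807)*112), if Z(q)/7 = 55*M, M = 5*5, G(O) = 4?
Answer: 3*I*√8911 ≈ 283.19*I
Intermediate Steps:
M = 25
Z(q) = 9625 (Z(q) = 7*(55*25) = 7*1375 = 9625)
A(a) = 5 (A(a) = (√(4 + a/a))² = (√(4 + 1))² = (√5)² = 5)
√(Z(1292) + (A(15) - 807)*112) = √(9625 + (5 - 807)*112) = √(9625 - 802*112) = √(9625 - 89824) = √(-80199) = 3*I*√8911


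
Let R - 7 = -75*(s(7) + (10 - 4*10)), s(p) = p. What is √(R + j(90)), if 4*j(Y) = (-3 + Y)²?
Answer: √14497/2 ≈ 60.202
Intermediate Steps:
j(Y) = (-3 + Y)²/4
R = 1732 (R = 7 - 75*(7 + (10 - 4*10)) = 7 - 75*(7 + (10 - 40)) = 7 - 75*(7 - 30) = 7 - 75*(-23) = 7 + 1725 = 1732)
√(R + j(90)) = √(1732 + (-3 + 90)²/4) = √(1732 + (¼)*87²) = √(1732 + (¼)*7569) = √(1732 + 7569/4) = √(14497/4) = √14497/2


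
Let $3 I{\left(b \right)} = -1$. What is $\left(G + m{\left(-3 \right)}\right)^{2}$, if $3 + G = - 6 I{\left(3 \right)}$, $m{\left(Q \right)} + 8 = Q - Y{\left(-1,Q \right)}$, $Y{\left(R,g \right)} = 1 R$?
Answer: $121$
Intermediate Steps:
$Y{\left(R,g \right)} = R$
$I{\left(b \right)} = - \frac{1}{3}$ ($I{\left(b \right)} = \frac{1}{3} \left(-1\right) = - \frac{1}{3}$)
$m{\left(Q \right)} = -7 + Q$ ($m{\left(Q \right)} = -8 + \left(Q - -1\right) = -8 + \left(Q + 1\right) = -8 + \left(1 + Q\right) = -7 + Q$)
$G = -1$ ($G = -3 - -2 = -3 + 2 = -1$)
$\left(G + m{\left(-3 \right)}\right)^{2} = \left(-1 - 10\right)^{2} = \left(-11\right)^{2} = 121$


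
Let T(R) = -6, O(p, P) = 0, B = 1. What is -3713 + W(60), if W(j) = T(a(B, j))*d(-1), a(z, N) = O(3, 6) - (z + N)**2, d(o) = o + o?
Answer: -3701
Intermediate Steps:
d(o) = 2*o
a(z, N) = -(N + z)**2 (a(z, N) = 0 - (z + N)**2 = 0 - (N + z)**2 = -(N + z)**2)
W(j) = 12 (W(j) = -12*(-1) = -6*(-2) = 12)
-3713 + W(60) = -3713 + 12 = -3701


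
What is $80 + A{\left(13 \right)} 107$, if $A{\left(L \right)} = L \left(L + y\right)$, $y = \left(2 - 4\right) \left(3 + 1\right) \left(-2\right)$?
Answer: $40419$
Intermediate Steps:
$y = 16$ ($y = \left(-2\right) 4 \left(-2\right) = \left(-8\right) \left(-2\right) = 16$)
$A{\left(L \right)} = L \left(16 + L\right)$ ($A{\left(L \right)} = L \left(L + 16\right) = L \left(16 + L\right)$)
$80 + A{\left(13 \right)} 107 = 80 + 13 \left(16 + 13\right) 107 = 80 + 13 \cdot 29 \cdot 107 = 80 + 377 \cdot 107 = 80 + 40339 = 40419$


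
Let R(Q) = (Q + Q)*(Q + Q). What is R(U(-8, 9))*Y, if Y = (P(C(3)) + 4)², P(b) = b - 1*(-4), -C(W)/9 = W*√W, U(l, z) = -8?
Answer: 576256 - 110592*√3 ≈ 3.8471e+5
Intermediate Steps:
C(W) = -9*W^(3/2) (C(W) = -9*W*√W = -9*W^(3/2))
R(Q) = 4*Q² (R(Q) = (2*Q)*(2*Q) = 4*Q²)
P(b) = 4 + b (P(b) = b + 4 = 4 + b)
Y = (8 - 27*√3)² (Y = ((4 - 27*√3) + 4)² = (8 - 27*√3)² ≈ 1502.8)
R(U(-8, 9))*Y = (4*(-8)²)*(2251 - 432*√3) = (4*64)*(2251 - 432*√3) = 256*(2251 - 432*√3) = 576256 - 110592*√3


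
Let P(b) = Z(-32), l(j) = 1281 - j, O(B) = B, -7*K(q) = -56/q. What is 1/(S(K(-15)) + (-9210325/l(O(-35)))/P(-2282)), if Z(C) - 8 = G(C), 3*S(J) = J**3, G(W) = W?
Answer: 106596000/31079456539 ≈ 0.0034298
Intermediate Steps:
K(q) = 8/q (K(q) = -(-8)/q = 8/q)
S(J) = J**3/3
Z(C) = 8 + C
P(b) = -24 (P(b) = 8 - 32 = -24)
1/(S(K(-15)) + (-9210325/l(O(-35)))/P(-2282)) = 1/((8/(-15))**3/3 - 9210325/(1281 - 1*(-35))/(-24)) = 1/((8*(-1/15))**3/3 - 9210325/(1281 + 35)*(-1/24)) = 1/((-8/15)**3/3 - 9210325/1316*(-1/24)) = 1/((1/3)*(-512/3375) - 9210325*1/1316*(-1/24)) = 1/(-512/10125 - 9210325/1316*(-1/24)) = 1/(-512/10125 + 9210325/31584) = 1/(31079456539/106596000) = 106596000/31079456539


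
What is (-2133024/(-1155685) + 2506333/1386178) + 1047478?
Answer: 1678050024831387917/1601985121930 ≈ 1.0475e+6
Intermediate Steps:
(-2133024/(-1155685) + 2506333/1386178) + 1047478 = (-2133024*(-1/1155685) + 2506333*(1/1386178)) + 1047478 = (2133024/1155685 + 2506333/1386178) + 1047478 = 5853282395377/1601985121930 + 1047478 = 1678050024831387917/1601985121930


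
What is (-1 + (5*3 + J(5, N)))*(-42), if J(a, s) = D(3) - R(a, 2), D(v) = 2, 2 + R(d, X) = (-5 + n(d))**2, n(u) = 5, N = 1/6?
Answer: -756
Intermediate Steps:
N = 1/6 (N = 1*(1/6) = 1/6 ≈ 0.16667)
R(d, X) = -2 (R(d, X) = -2 + (-5 + 5)**2 = -2 + 0**2 = -2 + 0 = -2)
J(a, s) = 4 (J(a, s) = 2 - 1*(-2) = 2 + 2 = 4)
(-1 + (5*3 + J(5, N)))*(-42) = (-1 + (5*3 + 4))*(-42) = (-1 + (15 + 4))*(-42) = (-1 + 19)*(-42) = 18*(-42) = -756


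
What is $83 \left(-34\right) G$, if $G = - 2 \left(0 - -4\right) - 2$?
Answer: $28220$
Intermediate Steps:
$G = -10$ ($G = - 2 \left(0 + 4\right) - 2 = \left(-2\right) 4 - 2 = -8 - 2 = -10$)
$83 \left(-34\right) G = 83 \left(-34\right) \left(-10\right) = \left(-2822\right) \left(-10\right) = 28220$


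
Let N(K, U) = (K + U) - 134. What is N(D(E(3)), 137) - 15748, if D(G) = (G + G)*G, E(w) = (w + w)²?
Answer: -13153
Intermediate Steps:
E(w) = 4*w² (E(w) = (2*w)² = 4*w²)
D(G) = 2*G² (D(G) = (2*G)*G = 2*G²)
N(K, U) = -134 + K + U
N(D(E(3)), 137) - 15748 = (-134 + 2*(4*3²)² + 137) - 15748 = (-134 + 2*(4*9)² + 137) - 15748 = (-134 + 2*36² + 137) - 15748 = (-134 + 2*1296 + 137) - 15748 = (-134 + 2592 + 137) - 15748 = 2595 - 15748 = -13153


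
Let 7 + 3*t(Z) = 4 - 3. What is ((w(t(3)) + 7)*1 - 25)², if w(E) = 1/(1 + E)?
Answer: 361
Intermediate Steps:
t(Z) = -2 (t(Z) = -7/3 + (4 - 3)/3 = -7/3 + (⅓)*1 = -7/3 + ⅓ = -2)
((w(t(3)) + 7)*1 - 25)² = ((1/(1 - 2) + 7)*1 - 25)² = ((1/(-1) + 7)*1 - 25)² = ((-1 + 7)*1 - 25)² = (6*1 - 25)² = (6 - 25)² = (-19)² = 361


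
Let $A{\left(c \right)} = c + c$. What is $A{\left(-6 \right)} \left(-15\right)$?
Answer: $180$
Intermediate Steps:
$A{\left(c \right)} = 2 c$
$A{\left(-6 \right)} \left(-15\right) = 2 \left(-6\right) \left(-15\right) = \left(-12\right) \left(-15\right) = 180$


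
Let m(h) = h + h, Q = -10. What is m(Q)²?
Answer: 400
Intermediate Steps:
m(h) = 2*h
m(Q)² = (2*(-10))² = (-20)² = 400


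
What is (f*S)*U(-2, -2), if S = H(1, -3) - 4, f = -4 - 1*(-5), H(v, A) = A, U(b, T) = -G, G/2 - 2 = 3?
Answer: 70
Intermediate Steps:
G = 10 (G = 4 + 2*3 = 4 + 6 = 10)
U(b, T) = -10 (U(b, T) = -1*10 = -10)
f = 1 (f = -4 + 5 = 1)
S = -7 (S = -3 - 4 = -7)
(f*S)*U(-2, -2) = (1*(-7))*(-10) = -7*(-10) = 70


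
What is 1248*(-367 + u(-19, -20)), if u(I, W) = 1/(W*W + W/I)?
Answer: -290838184/635 ≈ -4.5801e+5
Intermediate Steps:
u(I, W) = 1/(W**2 + W/I)
1248*(-367 + u(-19, -20)) = 1248*(-367 - 19/(-20*(1 - 19*(-20)))) = 1248*(-367 - 19*(-1/20)/(1 + 380)) = 1248*(-367 - 19*(-1/20)/381) = 1248*(-367 - 19*(-1/20)*1/381) = 1248*(-367 + 19/7620) = 1248*(-2796521/7620) = -290838184/635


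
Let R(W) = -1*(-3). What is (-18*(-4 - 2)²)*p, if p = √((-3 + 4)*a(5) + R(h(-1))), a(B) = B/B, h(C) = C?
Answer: -1296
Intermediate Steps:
a(B) = 1
R(W) = 3
p = 2 (p = √((-3 + 4)*1 + 3) = √(1*1 + 3) = √(1 + 3) = √4 = 2)
(-18*(-4 - 2)²)*p = -18*(-4 - 2)²*2 = -18*(-6)²*2 = -18*36*2 = -648*2 = -1296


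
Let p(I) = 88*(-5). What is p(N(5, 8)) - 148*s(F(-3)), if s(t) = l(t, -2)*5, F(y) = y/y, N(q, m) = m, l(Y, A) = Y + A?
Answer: 300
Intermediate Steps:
l(Y, A) = A + Y
F(y) = 1
s(t) = -10 + 5*t (s(t) = (-2 + t)*5 = -10 + 5*t)
p(I) = -440
p(N(5, 8)) - 148*s(F(-3)) = -440 - 148*(-10 + 5*1) = -440 - 148*(-10 + 5) = -440 - 148*(-5) = -440 + 740 = 300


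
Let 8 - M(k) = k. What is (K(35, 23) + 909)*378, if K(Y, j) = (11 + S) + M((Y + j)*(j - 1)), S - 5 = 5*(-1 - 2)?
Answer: -135324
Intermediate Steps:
M(k) = 8 - k
S = -10 (S = 5 + 5*(-1 - 2) = 5 + 5*(-3) = 5 - 15 = -10)
K(Y, j) = 9 - (-1 + j)*(Y + j) (K(Y, j) = (11 - 10) + (8 - (Y + j)*(j - 1)) = 1 + (8 - (Y + j)*(-1 + j)) = 1 + (8 - (-1 + j)*(Y + j)) = 9 - (-1 + j)*(Y + j))
(K(35, 23) + 909)*378 = ((9 + 35 + 23 - 1*23**2 - 1*35*23) + 909)*378 = ((9 + 35 + 23 - 1*529 - 805) + 909)*378 = ((9 + 35 + 23 - 529 - 805) + 909)*378 = (-1267 + 909)*378 = -358*378 = -135324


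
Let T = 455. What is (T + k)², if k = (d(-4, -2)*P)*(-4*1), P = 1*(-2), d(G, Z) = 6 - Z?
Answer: 269361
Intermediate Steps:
P = -2
k = 64 (k = ((6 - 1*(-2))*(-2))*(-4*1) = ((6 + 2)*(-2))*(-4) = (8*(-2))*(-4) = -16*(-4) = 64)
(T + k)² = (455 + 64)² = 519² = 269361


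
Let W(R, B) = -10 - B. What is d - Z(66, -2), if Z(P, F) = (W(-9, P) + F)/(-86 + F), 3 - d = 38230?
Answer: -1682027/44 ≈ -38228.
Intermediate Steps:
d = -38227 (d = 3 - 1*38230 = 3 - 38230 = -38227)
Z(P, F) = (-10 + F - P)/(-86 + F) (Z(P, F) = ((-10 - P) + F)/(-86 + F) = (-10 + F - P)/(-86 + F))
d - Z(66, -2) = -38227 - (-10 - 2 - 1*66)/(-86 - 2) = -38227 - (-10 - 2 - 66)/(-88) = -38227 - (-1)*(-78)/88 = -38227 - 1*39/44 = -38227 - 39/44 = -1682027/44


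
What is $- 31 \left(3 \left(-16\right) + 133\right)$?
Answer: $-2635$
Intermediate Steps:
$- 31 \left(3 \left(-16\right) + 133\right) = - 31 \left(-48 + 133\right) = \left(-31\right) 85 = -2635$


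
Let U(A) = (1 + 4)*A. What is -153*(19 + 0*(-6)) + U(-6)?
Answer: -2937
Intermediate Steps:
U(A) = 5*A
-153*(19 + 0*(-6)) + U(-6) = -153*(19 + 0*(-6)) + 5*(-6) = -153*(19 + 0) - 30 = -153*19 - 30 = -2907 - 30 = -2937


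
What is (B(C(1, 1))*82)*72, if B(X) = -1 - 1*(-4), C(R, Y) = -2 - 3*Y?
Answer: 17712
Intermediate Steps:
B(X) = 3 (B(X) = -1 + 4 = 3)
(B(C(1, 1))*82)*72 = (3*82)*72 = 246*72 = 17712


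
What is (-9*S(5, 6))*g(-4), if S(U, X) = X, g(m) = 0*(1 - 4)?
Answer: 0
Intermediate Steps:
g(m) = 0 (g(m) = 0*(-3) = 0)
(-9*S(5, 6))*g(-4) = -9*6*0 = -54*0 = 0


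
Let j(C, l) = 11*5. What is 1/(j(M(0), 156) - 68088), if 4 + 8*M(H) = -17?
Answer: -1/68033 ≈ -1.4699e-5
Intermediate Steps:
M(H) = -21/8 (M(H) = -½ + (⅛)*(-17) = -½ - 17/8 = -21/8)
j(C, l) = 55
1/(j(M(0), 156) - 68088) = 1/(55 - 68088) = 1/(-68033) = -1/68033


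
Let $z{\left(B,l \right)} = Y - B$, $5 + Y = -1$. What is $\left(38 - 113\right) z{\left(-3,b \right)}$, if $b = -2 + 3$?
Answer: $225$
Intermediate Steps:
$b = 1$
$Y = -6$ ($Y = -5 - 1 = -6$)
$z{\left(B,l \right)} = -6 - B$
$\left(38 - 113\right) z{\left(-3,b \right)} = \left(38 - 113\right) \left(-6 - -3\right) = - 75 \left(-6 + 3\right) = \left(-75\right) \left(-3\right) = 225$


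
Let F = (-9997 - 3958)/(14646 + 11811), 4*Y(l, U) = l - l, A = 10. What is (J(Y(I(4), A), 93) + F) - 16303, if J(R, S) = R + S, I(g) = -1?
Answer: -428881925/26457 ≈ -16211.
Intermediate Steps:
Y(l, U) = 0 (Y(l, U) = (l - l)/4 = (¼)*0 = 0)
F = -13955/26457 ≈ -0.52746
(J(Y(I(4), A), 93) + F) - 16303 = ((0 + 93) - 13955/26457) - 16303 = (93 - 13955/26457) - 16303 = 2446546/26457 - 16303 = -428881925/26457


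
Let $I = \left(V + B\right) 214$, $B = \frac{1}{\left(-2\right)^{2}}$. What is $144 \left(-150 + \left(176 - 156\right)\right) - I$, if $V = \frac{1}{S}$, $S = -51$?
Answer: $- \frac{1914469}{102} \approx -18769.0$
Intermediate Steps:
$B = \frac{1}{4} \approx 0.25$
$V = - \frac{1}{51}$ ($V = \frac{1}{-51} = - \frac{1}{51} \approx -0.019608$)
$I = \frac{5029}{102}$ ($I = \left(- \frac{1}{51} + \frac{1}{4}\right) 214 = \frac{47}{204} \cdot 214 = \frac{5029}{102} \approx 49.304$)
$144 \left(-150 + \left(176 - 156\right)\right) - I = 144 \left(-150 + \left(176 - 156\right)\right) - \frac{5029}{102} = 144 \left(-150 + 20\right) - \frac{5029}{102} = 144 \left(-130\right) - \frac{5029}{102} = -18720 - \frac{5029}{102} = - \frac{1914469}{102}$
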